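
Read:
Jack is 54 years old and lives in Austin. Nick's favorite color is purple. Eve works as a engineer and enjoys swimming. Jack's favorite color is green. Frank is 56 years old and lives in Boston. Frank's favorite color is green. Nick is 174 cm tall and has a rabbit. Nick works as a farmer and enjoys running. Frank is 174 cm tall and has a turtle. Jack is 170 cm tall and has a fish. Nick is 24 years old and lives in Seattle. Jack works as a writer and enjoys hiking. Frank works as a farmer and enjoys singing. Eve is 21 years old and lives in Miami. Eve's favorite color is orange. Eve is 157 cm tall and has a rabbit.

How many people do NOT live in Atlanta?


Not in Atlanta: 4

4


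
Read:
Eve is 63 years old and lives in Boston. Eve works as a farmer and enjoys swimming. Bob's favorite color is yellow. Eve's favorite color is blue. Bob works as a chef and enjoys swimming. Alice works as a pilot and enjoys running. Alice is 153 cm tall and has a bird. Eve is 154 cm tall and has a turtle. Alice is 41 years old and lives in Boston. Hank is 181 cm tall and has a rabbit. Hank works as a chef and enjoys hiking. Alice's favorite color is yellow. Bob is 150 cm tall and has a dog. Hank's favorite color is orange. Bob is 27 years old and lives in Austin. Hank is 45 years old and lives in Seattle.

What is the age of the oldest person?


Oldest: Eve at 63

63


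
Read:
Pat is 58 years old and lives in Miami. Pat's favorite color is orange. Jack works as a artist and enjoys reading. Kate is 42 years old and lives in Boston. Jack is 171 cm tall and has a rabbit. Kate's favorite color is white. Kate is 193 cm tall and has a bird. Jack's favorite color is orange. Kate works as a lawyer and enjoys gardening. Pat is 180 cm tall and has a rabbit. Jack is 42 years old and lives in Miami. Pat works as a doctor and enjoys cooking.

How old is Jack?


Jack is 42 years old

42


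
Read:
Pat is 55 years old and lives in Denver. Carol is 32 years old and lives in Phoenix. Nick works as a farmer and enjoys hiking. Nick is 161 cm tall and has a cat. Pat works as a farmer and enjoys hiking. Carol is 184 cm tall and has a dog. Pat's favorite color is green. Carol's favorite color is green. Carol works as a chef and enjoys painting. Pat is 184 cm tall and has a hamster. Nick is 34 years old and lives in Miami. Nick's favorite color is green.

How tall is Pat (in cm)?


Pat is 184 cm tall

184


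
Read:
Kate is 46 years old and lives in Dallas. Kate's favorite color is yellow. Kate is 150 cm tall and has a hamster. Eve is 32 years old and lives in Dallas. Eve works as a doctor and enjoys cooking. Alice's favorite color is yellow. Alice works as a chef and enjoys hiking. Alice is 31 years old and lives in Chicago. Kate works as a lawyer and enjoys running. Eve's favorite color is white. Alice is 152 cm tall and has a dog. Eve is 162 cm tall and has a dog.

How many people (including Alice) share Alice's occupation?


Alice is a chef. Count = 1

1


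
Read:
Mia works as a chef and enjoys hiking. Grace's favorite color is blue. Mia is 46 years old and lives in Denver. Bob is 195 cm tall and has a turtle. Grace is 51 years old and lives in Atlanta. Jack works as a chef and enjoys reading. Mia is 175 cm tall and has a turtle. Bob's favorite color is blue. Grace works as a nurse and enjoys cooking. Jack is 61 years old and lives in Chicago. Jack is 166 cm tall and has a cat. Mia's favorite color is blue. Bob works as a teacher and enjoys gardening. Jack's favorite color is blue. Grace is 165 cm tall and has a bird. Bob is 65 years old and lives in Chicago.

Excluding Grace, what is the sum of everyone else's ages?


Sum (excluding Grace): 172

172


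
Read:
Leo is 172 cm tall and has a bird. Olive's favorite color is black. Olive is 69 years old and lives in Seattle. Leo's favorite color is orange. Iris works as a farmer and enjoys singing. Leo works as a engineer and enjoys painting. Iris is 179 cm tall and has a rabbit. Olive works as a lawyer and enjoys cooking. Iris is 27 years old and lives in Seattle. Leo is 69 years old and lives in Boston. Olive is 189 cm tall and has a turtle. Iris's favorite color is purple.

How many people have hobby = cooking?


Count: 1

1


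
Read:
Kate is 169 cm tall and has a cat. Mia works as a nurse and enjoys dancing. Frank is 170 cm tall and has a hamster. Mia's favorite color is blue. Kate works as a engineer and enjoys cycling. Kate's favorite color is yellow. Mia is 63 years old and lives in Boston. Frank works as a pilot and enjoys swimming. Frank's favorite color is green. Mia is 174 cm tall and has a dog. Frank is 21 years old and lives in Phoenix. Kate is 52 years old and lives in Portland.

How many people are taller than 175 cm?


Taller than 175: 0

0


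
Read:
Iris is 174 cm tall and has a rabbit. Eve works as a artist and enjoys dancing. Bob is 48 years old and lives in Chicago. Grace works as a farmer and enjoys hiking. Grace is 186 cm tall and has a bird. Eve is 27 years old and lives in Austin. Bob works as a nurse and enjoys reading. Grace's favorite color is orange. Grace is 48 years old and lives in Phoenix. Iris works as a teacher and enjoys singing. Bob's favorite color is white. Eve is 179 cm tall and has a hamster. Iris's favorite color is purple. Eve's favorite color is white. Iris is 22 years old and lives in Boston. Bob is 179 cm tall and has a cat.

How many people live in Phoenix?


Count in Phoenix: 1

1


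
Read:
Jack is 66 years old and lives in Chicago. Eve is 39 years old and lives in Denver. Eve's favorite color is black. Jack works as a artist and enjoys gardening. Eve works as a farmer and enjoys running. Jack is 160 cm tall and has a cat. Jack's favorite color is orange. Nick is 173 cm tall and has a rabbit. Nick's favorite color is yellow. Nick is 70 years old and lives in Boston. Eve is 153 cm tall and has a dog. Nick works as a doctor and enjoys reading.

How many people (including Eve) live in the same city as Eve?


Eve lives in Denver. Count = 1

1


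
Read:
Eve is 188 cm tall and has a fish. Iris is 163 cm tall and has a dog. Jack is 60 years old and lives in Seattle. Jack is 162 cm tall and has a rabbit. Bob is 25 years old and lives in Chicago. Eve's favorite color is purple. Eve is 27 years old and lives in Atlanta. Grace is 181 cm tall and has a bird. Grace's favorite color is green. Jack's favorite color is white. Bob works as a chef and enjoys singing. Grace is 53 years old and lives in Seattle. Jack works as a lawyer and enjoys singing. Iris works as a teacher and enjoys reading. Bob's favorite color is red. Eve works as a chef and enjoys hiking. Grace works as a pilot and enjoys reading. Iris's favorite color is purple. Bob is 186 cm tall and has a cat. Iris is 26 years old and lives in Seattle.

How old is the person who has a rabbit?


Person with rabbit is Jack, age 60

60


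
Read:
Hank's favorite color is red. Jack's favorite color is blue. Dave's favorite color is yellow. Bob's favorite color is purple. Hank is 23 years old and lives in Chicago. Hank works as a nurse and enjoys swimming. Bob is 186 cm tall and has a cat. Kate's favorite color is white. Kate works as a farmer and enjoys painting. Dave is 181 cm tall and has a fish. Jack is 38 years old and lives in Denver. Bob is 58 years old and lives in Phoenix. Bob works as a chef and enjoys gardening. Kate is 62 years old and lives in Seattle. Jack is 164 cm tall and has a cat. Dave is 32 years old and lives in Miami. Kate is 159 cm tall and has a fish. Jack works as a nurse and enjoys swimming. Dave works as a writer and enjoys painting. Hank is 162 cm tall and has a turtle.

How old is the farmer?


The farmer is Kate, age 62

62


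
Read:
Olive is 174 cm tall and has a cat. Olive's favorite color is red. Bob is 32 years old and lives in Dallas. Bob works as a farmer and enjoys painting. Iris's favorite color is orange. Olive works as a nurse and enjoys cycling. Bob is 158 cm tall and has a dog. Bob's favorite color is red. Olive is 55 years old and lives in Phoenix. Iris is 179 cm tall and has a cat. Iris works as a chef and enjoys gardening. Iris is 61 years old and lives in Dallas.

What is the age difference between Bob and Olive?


|32 - 55| = 23

23


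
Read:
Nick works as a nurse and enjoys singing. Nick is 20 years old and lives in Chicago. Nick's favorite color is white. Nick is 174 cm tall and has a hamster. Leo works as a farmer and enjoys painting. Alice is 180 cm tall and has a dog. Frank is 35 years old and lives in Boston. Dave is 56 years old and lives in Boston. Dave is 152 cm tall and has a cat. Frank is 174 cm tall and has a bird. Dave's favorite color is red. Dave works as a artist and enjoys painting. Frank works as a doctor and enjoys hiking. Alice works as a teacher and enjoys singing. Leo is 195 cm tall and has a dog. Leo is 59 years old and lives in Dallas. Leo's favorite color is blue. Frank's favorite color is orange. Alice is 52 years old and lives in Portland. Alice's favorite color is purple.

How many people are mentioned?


People: Alice, Nick, Dave, Leo, Frank. Count = 5

5


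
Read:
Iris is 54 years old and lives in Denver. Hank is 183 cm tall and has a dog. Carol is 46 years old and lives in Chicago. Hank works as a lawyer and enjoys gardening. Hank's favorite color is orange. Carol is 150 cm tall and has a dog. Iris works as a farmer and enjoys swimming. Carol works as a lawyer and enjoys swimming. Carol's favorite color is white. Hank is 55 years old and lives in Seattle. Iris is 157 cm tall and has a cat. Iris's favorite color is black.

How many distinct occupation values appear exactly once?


Unique occupation values: 1

1


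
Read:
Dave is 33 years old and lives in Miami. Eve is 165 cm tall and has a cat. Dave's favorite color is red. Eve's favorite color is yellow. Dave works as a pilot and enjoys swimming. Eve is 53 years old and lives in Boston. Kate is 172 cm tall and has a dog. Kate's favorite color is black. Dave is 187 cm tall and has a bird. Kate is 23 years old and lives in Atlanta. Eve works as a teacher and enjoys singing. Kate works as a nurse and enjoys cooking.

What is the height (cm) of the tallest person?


Tallest: Dave at 187 cm

187


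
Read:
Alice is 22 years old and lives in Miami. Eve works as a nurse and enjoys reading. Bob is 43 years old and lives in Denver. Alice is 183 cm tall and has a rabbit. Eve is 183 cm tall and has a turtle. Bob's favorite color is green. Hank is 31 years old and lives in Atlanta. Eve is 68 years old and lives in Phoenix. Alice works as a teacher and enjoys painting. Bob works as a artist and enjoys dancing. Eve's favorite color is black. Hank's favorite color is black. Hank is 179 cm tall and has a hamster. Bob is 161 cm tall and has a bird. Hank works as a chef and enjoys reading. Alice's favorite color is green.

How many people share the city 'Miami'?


Count: 1

1


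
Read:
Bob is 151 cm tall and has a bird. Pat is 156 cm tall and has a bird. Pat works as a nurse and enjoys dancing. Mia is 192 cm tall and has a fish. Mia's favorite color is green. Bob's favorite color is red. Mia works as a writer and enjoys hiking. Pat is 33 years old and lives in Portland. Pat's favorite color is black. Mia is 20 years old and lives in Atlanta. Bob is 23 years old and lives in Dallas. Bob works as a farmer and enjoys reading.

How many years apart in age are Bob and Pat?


23 vs 33, diff = 10

10


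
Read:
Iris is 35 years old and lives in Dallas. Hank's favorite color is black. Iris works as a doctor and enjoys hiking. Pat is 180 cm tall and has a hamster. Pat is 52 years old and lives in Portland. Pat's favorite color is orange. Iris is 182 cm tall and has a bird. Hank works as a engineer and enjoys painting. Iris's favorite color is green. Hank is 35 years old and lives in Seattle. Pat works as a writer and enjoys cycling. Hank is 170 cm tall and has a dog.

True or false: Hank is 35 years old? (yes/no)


Hank is actually 35. yes

yes


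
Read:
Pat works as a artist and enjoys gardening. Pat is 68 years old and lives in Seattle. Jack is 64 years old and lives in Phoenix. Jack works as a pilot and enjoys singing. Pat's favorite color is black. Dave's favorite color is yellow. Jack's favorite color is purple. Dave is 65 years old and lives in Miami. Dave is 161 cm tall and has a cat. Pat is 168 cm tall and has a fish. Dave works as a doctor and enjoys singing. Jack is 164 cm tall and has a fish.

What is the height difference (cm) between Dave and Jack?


|161 - 164| = 3

3


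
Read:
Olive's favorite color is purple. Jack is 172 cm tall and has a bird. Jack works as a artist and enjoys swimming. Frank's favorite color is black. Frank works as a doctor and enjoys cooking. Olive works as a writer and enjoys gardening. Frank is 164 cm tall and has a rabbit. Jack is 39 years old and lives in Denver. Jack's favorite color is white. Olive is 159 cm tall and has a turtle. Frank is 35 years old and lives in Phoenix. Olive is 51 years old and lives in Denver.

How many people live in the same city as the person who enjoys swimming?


Person with hobby swimming is Jack, city Denver. Count = 2

2


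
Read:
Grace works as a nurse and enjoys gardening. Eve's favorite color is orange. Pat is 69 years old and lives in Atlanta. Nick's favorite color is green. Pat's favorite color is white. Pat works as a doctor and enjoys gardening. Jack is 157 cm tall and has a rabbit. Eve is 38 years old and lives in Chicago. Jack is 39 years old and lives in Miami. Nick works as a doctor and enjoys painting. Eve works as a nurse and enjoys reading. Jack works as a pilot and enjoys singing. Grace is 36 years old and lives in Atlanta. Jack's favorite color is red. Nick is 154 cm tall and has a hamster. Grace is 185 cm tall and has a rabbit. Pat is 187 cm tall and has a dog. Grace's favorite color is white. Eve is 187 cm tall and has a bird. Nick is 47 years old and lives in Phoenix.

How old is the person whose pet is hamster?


Person with pet=hamster is Nick, age 47

47


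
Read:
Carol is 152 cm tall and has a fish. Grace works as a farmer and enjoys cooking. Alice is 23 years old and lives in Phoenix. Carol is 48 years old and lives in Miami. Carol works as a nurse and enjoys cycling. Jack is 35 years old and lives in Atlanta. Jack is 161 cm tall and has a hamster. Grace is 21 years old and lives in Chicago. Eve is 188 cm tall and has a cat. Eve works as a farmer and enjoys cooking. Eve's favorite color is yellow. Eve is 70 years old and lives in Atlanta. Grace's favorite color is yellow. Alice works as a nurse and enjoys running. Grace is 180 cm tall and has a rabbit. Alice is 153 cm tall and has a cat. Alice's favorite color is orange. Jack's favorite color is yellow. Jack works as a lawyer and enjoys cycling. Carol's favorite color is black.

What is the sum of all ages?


35+48+70+23+21 = 197

197


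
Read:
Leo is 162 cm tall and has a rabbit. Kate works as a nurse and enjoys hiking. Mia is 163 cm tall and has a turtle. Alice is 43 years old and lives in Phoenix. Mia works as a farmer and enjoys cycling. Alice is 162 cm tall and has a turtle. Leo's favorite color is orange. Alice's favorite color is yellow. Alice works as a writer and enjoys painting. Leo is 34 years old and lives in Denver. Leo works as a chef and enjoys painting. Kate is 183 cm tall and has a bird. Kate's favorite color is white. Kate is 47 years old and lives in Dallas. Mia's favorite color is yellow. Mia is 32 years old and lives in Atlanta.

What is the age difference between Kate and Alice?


|47 - 43| = 4

4


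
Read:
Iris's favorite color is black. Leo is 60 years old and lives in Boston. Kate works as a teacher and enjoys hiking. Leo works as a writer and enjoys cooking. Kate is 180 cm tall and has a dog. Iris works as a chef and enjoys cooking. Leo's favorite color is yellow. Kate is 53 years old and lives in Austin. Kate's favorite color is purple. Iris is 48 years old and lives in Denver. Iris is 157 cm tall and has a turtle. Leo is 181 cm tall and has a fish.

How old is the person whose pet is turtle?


Person with pet=turtle is Iris, age 48

48


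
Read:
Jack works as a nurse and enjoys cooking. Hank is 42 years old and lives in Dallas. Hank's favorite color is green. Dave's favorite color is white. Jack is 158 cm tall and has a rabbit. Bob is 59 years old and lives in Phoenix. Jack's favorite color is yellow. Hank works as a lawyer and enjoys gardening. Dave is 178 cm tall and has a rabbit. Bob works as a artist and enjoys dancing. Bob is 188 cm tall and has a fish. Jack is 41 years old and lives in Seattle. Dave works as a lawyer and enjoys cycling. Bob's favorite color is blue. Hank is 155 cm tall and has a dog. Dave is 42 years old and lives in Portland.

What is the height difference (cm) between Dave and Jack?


|178 - 158| = 20

20


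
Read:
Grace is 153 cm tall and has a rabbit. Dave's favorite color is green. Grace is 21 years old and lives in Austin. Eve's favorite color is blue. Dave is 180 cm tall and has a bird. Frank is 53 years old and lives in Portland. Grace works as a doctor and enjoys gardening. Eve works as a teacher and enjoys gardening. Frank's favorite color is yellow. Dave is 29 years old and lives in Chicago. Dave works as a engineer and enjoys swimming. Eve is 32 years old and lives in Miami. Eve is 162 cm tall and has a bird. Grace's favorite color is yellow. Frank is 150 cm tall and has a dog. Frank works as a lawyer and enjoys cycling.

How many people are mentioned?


People: Eve, Frank, Dave, Grace. Count = 4

4


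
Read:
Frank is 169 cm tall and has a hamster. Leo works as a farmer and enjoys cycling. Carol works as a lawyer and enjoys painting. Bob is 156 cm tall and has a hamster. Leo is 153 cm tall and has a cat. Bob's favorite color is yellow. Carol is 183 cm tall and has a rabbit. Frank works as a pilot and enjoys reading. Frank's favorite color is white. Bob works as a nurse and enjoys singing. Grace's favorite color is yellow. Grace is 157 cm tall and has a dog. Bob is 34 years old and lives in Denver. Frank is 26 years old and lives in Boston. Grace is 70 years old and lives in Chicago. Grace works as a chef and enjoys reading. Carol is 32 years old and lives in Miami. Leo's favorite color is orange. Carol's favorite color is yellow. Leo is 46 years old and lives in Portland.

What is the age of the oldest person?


Oldest: Grace at 70

70


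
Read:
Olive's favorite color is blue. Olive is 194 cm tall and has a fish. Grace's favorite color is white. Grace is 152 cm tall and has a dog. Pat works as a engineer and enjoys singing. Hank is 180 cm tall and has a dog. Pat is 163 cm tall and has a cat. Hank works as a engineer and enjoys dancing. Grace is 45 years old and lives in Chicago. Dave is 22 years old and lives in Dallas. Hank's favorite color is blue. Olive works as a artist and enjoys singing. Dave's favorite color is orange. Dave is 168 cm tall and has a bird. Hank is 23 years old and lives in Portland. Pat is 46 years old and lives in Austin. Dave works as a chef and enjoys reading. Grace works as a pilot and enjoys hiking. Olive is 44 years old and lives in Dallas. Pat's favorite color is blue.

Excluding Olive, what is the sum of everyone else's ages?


Sum (excluding Olive): 136

136


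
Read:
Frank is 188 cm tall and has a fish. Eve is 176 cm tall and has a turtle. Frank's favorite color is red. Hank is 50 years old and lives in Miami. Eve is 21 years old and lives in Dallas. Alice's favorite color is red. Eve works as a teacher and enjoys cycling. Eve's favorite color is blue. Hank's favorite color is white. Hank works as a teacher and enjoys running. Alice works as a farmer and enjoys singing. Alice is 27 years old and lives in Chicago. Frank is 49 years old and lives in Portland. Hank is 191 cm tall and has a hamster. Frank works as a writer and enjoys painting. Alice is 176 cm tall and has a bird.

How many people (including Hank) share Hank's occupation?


Hank is a teacher. Count = 2

2


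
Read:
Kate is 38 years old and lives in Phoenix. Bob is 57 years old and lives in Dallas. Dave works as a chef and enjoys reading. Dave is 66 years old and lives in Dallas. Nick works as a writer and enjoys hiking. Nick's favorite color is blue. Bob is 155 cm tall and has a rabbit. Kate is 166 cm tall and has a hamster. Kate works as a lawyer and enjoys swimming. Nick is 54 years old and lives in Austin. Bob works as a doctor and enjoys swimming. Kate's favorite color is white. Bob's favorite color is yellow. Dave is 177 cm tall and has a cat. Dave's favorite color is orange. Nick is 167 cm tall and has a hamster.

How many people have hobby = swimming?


Count: 2

2


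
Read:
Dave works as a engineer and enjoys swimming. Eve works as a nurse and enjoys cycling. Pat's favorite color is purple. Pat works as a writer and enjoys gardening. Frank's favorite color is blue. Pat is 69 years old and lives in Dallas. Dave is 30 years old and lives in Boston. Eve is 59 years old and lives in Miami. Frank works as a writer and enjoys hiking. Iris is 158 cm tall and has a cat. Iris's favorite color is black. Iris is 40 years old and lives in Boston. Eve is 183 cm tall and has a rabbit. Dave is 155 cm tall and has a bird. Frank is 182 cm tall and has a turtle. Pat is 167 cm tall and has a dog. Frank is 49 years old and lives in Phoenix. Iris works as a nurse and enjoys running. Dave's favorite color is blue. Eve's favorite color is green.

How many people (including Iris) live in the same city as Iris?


Iris lives in Boston. Count = 2

2


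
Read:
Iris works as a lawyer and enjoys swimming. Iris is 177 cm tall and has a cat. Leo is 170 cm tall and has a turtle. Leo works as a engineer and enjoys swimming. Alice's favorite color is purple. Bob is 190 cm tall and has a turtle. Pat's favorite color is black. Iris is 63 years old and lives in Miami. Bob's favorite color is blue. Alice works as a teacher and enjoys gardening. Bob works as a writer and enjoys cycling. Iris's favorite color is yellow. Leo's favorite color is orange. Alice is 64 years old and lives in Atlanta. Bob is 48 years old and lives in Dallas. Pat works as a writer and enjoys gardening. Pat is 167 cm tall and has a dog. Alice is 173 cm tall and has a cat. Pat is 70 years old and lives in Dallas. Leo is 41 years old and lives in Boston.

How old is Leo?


Leo is 41 years old

41


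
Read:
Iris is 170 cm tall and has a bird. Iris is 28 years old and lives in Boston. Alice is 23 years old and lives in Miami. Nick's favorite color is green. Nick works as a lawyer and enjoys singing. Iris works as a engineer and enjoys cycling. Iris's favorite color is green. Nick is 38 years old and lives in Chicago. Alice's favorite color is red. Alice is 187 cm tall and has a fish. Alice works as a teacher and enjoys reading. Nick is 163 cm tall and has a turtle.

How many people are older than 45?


Filter: 0

0


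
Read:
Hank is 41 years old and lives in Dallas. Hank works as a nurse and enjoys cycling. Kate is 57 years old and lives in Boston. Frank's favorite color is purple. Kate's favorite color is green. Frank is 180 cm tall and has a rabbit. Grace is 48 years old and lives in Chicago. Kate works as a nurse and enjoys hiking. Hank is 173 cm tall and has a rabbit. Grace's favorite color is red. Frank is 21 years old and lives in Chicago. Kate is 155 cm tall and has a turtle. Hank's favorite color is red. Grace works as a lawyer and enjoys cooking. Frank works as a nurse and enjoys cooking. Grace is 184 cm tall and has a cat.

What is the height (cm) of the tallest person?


Tallest: Grace at 184 cm

184


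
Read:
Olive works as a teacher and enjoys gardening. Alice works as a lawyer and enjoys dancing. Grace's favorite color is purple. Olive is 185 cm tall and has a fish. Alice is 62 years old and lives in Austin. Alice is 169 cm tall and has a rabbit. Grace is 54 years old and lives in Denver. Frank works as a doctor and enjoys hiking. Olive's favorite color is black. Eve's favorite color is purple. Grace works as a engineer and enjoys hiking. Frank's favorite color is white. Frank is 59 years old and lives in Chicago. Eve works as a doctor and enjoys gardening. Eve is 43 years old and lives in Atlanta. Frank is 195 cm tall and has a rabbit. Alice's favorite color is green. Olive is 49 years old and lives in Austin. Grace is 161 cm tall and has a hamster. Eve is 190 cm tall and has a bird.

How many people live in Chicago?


Count in Chicago: 1

1


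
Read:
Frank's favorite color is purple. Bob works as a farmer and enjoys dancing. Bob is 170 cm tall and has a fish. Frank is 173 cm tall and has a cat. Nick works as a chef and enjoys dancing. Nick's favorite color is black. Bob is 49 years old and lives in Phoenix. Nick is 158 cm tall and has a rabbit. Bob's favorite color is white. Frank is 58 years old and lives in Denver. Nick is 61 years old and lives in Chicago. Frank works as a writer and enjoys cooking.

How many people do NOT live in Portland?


Not in Portland: 3

3


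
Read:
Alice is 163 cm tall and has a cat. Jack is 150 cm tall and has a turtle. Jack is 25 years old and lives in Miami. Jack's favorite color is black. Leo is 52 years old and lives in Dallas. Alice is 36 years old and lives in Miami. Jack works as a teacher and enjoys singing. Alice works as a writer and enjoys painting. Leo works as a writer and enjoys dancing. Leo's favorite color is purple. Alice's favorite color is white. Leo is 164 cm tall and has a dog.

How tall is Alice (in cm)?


Alice is 163 cm tall

163


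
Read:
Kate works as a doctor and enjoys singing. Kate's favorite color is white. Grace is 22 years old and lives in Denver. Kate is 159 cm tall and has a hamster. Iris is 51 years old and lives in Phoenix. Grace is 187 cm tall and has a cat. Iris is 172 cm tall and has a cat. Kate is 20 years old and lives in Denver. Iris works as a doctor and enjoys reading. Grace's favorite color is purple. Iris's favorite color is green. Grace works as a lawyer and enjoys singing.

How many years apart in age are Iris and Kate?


51 vs 20, diff = 31

31


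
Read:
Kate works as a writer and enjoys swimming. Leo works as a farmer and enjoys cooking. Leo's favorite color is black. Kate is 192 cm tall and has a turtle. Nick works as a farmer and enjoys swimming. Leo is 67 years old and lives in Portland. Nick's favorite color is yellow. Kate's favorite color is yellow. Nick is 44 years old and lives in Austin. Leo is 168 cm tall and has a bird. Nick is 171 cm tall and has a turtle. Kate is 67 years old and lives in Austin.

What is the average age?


Sum=178, n=3, avg=59.33

59.33


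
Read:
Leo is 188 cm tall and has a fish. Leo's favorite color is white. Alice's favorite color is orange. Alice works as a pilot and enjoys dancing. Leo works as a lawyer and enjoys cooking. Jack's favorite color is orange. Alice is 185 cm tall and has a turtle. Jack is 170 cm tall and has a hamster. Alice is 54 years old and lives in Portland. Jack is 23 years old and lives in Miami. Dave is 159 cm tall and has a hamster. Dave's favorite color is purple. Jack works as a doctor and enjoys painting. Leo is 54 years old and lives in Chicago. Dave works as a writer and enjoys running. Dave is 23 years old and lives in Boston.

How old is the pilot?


The pilot is Alice, age 54

54


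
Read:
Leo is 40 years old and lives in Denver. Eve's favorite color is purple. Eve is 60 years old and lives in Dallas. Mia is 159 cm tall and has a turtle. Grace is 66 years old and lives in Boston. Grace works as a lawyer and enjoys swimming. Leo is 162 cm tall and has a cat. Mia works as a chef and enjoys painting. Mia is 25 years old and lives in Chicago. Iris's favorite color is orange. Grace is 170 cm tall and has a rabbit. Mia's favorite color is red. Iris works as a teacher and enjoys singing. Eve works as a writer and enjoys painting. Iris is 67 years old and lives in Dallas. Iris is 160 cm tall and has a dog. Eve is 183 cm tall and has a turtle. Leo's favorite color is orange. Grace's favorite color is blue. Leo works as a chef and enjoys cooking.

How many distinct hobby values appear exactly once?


Unique hobby values: 3

3


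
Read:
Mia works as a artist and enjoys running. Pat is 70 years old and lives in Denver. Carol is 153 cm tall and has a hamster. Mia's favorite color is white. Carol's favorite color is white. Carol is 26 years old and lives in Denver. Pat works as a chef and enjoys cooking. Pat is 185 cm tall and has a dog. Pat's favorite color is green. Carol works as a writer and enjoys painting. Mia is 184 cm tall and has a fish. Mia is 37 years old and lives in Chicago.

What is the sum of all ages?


37+26+70 = 133

133


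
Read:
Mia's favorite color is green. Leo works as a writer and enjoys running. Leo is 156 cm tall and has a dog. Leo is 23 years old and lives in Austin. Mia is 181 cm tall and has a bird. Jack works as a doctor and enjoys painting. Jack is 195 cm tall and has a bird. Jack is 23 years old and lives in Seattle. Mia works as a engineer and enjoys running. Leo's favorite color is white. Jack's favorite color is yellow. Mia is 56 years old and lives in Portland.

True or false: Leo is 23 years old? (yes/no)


Leo is actually 23. yes

yes


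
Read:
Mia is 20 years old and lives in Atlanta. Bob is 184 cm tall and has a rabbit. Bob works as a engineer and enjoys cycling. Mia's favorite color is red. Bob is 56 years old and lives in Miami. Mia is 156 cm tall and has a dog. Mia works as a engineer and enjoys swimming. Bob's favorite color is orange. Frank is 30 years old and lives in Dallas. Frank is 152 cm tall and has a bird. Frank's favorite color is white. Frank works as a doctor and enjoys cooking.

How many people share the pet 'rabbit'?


Count: 1

1


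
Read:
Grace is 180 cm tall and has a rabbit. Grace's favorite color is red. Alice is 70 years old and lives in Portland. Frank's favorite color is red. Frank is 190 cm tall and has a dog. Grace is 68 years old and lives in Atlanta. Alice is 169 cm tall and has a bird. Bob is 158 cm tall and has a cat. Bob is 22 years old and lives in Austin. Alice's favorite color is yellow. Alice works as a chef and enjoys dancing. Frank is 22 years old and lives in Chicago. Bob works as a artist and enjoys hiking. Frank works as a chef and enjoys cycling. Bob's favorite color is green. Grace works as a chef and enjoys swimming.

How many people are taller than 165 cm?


Taller than 165: 3

3


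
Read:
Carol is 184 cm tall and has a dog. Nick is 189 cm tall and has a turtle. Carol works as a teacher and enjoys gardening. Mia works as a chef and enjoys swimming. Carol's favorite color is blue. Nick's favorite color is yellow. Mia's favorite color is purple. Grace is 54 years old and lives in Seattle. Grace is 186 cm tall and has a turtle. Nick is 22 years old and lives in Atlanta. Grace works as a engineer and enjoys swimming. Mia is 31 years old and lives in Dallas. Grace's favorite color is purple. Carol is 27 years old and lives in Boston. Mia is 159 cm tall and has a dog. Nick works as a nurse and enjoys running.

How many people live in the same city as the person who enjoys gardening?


Person with hobby gardening is Carol, city Boston. Count = 1

1


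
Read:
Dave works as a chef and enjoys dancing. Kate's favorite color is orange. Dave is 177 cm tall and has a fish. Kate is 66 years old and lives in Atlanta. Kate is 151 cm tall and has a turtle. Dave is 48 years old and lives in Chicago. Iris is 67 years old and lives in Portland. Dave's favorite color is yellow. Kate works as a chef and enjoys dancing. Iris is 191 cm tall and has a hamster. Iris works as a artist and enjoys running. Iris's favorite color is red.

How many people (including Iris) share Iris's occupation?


Iris is a artist. Count = 1

1


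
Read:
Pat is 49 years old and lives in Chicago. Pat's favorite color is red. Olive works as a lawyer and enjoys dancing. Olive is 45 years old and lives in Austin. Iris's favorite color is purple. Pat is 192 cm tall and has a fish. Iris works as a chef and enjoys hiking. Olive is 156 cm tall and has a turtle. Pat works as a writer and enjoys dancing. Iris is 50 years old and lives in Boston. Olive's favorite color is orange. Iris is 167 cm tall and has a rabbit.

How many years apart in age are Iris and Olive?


50 vs 45, diff = 5

5


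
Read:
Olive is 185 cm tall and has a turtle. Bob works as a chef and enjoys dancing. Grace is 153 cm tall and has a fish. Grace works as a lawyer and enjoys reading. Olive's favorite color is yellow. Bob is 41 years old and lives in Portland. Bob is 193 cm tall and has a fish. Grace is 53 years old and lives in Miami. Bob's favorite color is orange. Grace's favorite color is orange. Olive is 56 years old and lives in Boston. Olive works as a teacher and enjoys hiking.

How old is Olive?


Olive is 56 years old

56


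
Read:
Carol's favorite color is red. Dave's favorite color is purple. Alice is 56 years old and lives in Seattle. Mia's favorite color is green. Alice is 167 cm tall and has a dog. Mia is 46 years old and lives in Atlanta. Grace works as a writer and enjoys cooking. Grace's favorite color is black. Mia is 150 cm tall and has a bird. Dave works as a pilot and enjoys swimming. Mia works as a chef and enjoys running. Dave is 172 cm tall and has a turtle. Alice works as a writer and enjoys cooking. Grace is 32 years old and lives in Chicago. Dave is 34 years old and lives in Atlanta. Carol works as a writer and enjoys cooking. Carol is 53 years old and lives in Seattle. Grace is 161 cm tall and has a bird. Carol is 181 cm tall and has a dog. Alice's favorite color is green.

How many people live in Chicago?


Count in Chicago: 1

1


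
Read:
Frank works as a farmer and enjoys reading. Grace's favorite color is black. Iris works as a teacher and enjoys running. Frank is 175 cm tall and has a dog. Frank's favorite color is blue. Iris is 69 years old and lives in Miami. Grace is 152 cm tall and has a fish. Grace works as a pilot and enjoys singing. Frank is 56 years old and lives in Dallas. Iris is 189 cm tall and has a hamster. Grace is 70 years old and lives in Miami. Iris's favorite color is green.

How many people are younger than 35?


Filter: 0

0


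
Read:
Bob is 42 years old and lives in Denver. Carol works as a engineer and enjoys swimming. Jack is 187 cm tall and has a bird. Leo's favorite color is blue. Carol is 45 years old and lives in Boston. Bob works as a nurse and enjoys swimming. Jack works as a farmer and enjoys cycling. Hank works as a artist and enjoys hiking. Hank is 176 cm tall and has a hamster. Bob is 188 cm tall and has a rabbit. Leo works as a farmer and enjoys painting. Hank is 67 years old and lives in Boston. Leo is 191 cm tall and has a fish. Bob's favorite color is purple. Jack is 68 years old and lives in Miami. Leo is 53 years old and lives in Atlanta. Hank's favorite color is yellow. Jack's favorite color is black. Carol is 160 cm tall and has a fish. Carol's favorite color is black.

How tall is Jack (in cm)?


Jack is 187 cm tall

187


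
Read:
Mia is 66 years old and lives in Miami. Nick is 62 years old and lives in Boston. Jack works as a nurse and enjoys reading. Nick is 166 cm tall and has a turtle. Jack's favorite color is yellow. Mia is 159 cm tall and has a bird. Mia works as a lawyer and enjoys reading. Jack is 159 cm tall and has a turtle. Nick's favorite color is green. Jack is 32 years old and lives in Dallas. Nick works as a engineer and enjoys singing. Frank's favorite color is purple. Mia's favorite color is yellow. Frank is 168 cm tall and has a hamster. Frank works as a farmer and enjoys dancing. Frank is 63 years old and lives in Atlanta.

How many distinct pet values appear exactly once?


Unique pet values: 2

2


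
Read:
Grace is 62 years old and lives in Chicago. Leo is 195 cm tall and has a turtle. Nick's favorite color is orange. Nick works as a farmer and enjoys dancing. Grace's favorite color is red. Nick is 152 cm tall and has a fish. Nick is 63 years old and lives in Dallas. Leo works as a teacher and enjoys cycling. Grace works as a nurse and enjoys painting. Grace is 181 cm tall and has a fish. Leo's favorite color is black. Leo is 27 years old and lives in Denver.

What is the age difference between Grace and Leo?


|62 - 27| = 35

35


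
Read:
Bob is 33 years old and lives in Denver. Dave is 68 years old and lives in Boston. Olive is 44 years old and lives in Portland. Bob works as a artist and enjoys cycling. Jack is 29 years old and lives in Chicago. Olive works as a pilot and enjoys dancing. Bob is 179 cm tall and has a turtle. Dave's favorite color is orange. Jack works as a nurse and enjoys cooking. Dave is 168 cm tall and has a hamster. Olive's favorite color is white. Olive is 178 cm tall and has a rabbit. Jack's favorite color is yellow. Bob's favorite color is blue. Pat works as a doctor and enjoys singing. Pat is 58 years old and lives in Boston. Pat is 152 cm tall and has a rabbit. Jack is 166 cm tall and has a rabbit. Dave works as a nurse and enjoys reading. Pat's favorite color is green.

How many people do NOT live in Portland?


Not in Portland: 4

4


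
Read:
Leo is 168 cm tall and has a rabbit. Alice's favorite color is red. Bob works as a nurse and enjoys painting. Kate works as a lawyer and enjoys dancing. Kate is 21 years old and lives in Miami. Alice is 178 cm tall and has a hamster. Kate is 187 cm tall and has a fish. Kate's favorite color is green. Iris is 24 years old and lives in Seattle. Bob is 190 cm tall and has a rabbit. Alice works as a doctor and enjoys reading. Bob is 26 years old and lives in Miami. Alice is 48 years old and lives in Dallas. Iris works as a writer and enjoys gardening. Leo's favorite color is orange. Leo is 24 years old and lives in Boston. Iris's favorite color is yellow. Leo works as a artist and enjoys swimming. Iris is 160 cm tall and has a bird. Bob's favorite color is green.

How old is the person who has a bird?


Person with bird is Iris, age 24

24


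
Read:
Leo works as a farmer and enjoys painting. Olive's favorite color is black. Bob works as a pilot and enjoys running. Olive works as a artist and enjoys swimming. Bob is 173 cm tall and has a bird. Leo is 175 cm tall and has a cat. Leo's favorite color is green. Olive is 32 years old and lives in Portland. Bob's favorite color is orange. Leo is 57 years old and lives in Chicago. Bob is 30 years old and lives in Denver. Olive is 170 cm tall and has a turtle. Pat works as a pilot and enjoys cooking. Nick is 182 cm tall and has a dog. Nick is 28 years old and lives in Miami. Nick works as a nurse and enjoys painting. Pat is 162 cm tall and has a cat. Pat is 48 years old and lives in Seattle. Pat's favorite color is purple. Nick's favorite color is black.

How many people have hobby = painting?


Count: 2

2


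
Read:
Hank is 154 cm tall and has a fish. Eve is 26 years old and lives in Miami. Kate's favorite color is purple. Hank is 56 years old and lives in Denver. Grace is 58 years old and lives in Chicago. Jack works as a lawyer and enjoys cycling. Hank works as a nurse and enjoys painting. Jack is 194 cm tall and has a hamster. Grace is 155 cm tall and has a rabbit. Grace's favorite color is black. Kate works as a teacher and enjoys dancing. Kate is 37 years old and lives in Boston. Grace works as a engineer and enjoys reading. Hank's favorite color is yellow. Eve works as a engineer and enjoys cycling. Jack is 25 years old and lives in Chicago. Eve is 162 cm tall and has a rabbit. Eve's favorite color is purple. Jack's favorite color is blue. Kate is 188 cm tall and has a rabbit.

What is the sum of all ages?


58+26+56+25+37 = 202

202


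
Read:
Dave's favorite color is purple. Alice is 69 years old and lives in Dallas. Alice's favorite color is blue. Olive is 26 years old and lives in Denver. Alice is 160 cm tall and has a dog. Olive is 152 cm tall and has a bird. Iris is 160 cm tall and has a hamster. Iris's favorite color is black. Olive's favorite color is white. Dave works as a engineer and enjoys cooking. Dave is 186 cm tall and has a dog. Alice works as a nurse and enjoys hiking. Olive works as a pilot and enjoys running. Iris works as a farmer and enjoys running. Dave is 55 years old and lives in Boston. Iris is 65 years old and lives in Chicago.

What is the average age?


Sum=215, n=4, avg=53.75

53.75
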